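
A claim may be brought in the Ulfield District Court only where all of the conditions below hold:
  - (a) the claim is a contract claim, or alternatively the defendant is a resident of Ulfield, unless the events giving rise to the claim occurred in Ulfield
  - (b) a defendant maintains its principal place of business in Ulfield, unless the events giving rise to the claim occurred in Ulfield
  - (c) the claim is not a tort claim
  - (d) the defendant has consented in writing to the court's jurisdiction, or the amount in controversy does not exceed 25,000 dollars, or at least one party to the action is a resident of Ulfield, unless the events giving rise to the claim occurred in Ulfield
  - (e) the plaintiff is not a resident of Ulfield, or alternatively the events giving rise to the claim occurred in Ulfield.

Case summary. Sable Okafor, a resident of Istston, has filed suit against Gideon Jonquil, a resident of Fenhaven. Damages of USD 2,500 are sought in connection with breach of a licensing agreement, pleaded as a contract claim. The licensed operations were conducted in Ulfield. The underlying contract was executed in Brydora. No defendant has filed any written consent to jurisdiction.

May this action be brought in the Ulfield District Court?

The Ulfield District Court:
  (a) The claim is a contract claim, so one alternative holds. Condition met.
  (b) No defendant is a corporation. But the operative events occurred in Ulfield, and the 'unless' clause therefore excuses the requirement. Condition met.
  (c) The claim is a contract claim, not a tort claim. Met.
  (d) The amount in controversy is USD 2,500, within the $25,000 ceiling, so this disjunct is met. Met.
  (e) The plaintiff resides in Istston, which is not Ulfield, so one alternative holds. Condition met.
  → Jurisdiction lies.

Yes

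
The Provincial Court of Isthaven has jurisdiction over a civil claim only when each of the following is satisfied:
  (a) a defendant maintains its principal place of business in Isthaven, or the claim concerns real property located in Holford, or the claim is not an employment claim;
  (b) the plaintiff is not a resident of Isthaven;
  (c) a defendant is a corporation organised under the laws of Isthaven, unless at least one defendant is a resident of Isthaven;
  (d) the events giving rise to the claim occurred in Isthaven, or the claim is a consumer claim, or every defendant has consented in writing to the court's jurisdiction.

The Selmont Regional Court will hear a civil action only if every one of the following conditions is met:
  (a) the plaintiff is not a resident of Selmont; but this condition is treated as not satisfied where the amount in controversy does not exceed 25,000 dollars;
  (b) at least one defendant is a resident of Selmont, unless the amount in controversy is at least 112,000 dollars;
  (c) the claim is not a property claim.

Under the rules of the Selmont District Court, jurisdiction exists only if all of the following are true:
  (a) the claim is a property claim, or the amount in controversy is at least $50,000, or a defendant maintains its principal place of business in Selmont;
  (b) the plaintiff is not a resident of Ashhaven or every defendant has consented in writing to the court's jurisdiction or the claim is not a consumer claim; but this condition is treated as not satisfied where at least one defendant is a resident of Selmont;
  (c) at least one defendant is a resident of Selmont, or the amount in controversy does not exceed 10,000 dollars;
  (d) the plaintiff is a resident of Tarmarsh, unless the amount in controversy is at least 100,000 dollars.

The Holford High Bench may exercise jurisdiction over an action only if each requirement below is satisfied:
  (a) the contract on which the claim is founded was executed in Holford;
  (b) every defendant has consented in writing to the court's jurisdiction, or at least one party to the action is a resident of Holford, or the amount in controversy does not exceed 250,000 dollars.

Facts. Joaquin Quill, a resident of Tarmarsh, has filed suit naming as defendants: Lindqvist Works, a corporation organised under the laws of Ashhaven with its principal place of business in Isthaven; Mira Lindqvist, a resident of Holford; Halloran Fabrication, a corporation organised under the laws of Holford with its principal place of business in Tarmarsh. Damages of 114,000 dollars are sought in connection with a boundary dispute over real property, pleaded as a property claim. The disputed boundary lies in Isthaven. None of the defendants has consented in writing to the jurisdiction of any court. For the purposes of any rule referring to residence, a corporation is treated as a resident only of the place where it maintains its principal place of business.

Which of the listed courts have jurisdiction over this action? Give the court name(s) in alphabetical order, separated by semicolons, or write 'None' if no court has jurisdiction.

The Provincial Court of Isthaven:
  (a) Lindqvist Works has its principal place of business in Isthaven, so this disjunct is met. Satisfied.
  (b) The plaintiff resides in Tarmarsh, which is not Isthaven. Condition met.
  (c) The corporate defendant(s) are organised in Ashhaven, Holford, not Isthaven. The proviso rescues it, though: Lindqvist Works resides in Isthaven. Condition met.
  (d) The operative events occurred in Isthaven — that alternative is enough. Satisfied.
  → Jurisdiction lies.
The Selmont Regional Court:
  (a) The plaintiff resides in Tarmarsh, which is not Selmont. The exception is not triggered, since the amount in controversy is USD 114,000, above the USD 25,000 ceiling. Condition met.
  (b) No defendant resides in Selmont (they reside in Isthaven, Holford, Tarmarsh). But the amount in controversy is USD 114,000, which meets the 112,000 dollars floor, and the 'unless' clause therefore excuses the requirement. Satisfied.
  (c) The claim is a property claim. Fails.
  → At least one condition fails; no jurisdiction.
The Selmont District Court:
  (a) The claim is a property claim — that alternative is enough. Satisfied.
  (b) The plaintiff resides in Tarmarsh, which is not Ashhaven — that alternative is enough. The exception is not triggered, since no defendant resides in Selmont (they reside in Isthaven, Holford, Tarmarsh). Satisfied.
  (c) No defendant resides in Selmont (they reside in Isthaven, Holford, Tarmarsh); the amount in controversy is $114,000, above the $10,000 ceiling — every alternative fails. Fails.
  (d) The plaintiff resides in Tarmarsh. Condition met.
  → The court lacks jurisdiction.
The Holford High Bench:
  (a) No contract (and hence no place of execution) is alleged. Fails.
  (b) Mira Lindqvist resides in Holford, so this disjunct is met. Satisfied.
  → No jurisdiction.

the Provincial Court of Isthaven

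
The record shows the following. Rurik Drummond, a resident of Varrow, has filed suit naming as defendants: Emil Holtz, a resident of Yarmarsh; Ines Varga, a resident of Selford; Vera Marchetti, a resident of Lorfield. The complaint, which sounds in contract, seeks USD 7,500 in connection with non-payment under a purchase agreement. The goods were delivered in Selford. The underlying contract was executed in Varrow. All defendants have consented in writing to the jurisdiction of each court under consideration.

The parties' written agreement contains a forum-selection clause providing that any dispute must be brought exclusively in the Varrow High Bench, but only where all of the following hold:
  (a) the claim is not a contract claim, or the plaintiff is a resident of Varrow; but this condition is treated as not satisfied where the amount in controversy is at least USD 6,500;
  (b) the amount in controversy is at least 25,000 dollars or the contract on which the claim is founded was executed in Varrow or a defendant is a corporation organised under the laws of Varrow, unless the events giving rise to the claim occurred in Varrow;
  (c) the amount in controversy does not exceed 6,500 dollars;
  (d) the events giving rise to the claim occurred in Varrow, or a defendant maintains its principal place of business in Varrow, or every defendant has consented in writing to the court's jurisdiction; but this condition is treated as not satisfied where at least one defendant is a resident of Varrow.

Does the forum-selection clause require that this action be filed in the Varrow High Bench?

No

The Varrow High Bench:
  (a) The plaintiff resides in Varrow, so one alternative holds. But the carve-out bites: the amount in controversy is USD 7,500, which meets the $6,500 floor. Fails.
  (b) The contract was executed in Varrow — that alternative is enough. Condition met.
  (c) The amount in controversy is USD 7,500, above the 6,500 dollars ceiling. Not satisfied.
  (d) Every defendant has filed written consent, so one alternative holds. The carve-out does not apply: no defendant resides in Varrow (they reside in Yarmarsh, Selford, Lorfield). Satisfied.
  → The clause does not apply.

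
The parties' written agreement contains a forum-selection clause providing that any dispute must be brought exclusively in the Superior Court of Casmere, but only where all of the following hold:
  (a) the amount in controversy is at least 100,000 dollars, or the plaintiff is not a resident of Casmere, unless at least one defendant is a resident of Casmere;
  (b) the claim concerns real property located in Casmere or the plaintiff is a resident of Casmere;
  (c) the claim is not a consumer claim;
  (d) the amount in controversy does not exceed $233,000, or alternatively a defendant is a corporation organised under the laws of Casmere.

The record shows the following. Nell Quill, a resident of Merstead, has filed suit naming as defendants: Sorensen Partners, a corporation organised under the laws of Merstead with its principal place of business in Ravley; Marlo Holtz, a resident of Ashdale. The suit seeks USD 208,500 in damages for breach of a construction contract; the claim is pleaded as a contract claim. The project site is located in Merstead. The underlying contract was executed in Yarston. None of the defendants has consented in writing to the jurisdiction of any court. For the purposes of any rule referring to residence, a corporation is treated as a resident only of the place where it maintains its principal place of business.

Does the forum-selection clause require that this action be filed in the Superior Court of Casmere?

The Superior Court of Casmere:
  (a) The amount in controversy is $208,500, which meets the 100,000 dollars floor, so one alternative holds. Condition met.
  (b) The claim does not concern real property; the plaintiff resides in Merstead, not Casmere — every alternative fails. Not met.
  (c) The claim is a contract claim, not a consumer claim. Satisfied.
  (d) The amount in controversy is 208,500 dollars, within the 233,000 dollars ceiling, so one alternative holds. Satisfied.
  → Forum clause is not triggered.

No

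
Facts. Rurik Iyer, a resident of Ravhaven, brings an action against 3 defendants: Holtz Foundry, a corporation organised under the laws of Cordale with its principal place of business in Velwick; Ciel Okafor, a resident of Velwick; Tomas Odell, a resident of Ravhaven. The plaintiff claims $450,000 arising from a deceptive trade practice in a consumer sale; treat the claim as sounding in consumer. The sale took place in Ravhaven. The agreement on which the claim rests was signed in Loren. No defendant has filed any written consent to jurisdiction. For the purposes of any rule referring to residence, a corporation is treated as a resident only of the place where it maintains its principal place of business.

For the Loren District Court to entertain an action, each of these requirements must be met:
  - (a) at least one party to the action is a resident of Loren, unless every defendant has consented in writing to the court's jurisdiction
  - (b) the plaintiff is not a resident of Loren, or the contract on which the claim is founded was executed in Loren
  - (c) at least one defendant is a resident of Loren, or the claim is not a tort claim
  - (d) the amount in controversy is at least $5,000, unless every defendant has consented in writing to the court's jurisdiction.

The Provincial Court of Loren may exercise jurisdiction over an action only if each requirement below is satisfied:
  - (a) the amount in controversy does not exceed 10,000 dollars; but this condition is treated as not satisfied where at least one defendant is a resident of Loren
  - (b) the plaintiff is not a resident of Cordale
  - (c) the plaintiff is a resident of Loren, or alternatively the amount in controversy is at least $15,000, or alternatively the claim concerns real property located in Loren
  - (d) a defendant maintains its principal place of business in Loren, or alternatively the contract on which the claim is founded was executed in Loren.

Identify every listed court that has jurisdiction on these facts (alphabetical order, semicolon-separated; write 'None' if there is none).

None

The Loren District Court:
  (a) No party resides in Loren. And no such written consent has been filed, so the proviso does not save it. Not met.
  (b) The plaintiff resides in Ravhaven, which is not Loren, so one alternative holds. Condition met.
  (c) The claim is a consumer claim, not a tort claim — that alternative is enough. Satisfied.
  (d) The amount in controversy is 450,000 dollars, which meets the 5,000 dollars floor. Satisfied.
  → At least one condition fails; no jurisdiction.
The Provincial Court of Loren:
  (a) The amount in controversy is 450,000 dollars, above the $10,000 ceiling. Not satisfied.
  (b) The plaintiff resides in Ravhaven, which is not Cordale. Met.
  (c) The amount in controversy is $450,000, which meets the USD 15,000 floor — that alternative is enough. Satisfied.
  (d) The contract was executed in Loren — that alternative is enough. Satisfied.
  → No jurisdiction.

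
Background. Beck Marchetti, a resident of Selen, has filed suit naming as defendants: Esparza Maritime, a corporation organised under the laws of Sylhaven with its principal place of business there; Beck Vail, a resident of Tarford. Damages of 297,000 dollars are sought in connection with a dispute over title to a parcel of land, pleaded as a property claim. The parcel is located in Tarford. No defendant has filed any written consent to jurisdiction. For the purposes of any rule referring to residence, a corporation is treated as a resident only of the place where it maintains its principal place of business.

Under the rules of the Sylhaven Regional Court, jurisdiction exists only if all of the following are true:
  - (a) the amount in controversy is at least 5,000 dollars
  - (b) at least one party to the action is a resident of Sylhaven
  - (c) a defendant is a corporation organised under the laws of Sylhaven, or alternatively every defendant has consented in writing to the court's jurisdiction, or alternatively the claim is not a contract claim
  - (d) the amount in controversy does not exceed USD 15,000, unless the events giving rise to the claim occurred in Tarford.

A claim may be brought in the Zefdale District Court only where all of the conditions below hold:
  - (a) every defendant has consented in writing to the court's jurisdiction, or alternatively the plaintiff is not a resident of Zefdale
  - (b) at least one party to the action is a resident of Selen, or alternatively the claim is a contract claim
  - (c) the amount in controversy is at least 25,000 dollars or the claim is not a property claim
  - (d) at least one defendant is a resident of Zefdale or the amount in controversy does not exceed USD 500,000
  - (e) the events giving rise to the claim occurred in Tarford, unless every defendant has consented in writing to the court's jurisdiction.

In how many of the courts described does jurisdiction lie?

2

The Sylhaven Regional Court:
  (a) The amount in controversy is $297,000, which meets the 5,000 dollars floor. Condition met.
  (b) Esparza Maritime resides in Sylhaven. Condition met.
  (c) Esparza Maritime is organised under the laws of Sylhaven, so one alternative holds. Satisfied.
  (d) The amount in controversy is $297,000, above the USD 15,000 ceiling. But the operative events occurred in Tarford, and the 'unless' clause therefore excuses the requirement. Satisfied.
  → All conditions met; jurisdiction exists.
The Zefdale District Court:
  (a) The plaintiff resides in Selen, which is not Zefdale, so this disjunct is met. Satisfied.
  (b) Beck Marchetti resides in Selen — that alternative is enough. Condition met.
  (c) The amount in controversy is USD 297,000, which meets the USD 25,000 floor, so one alternative holds. Satisfied.
  (d) The amount in controversy is 297,000 dollars, within the $500,000 ceiling, which satisfies one of the alternatives. Met.
  (e) The operative events occurred in Tarford. Condition met.
  → Jurisdiction lies.
Courts with jurisdiction: the Sylhaven Regional Court, the Zefdale District Court — 2 in total.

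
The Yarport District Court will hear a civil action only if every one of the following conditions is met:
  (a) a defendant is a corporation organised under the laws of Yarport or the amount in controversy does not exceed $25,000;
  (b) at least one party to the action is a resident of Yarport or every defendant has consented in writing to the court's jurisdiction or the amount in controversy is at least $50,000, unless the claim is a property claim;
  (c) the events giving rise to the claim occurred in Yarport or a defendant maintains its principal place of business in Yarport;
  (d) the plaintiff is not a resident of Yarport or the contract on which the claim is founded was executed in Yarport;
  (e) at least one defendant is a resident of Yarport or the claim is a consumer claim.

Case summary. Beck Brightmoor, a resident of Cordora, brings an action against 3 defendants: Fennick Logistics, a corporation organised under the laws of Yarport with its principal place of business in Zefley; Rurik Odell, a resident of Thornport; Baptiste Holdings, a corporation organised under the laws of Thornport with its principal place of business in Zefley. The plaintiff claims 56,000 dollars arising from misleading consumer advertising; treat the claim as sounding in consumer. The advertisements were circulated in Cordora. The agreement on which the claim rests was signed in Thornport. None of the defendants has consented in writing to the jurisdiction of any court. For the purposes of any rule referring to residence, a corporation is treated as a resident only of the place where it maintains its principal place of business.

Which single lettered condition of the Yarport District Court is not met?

The Yarport District Court:
  (a) Fennick Logistics is organised under the laws of Yarport — that alternative is enough. Condition met.
  (b) The amount in controversy is $56,000, which meets the $50,000 floor, so one alternative holds. Condition met.
  (c) The operative events occurred in Cordora, not Yarport; the corporate defendant(s) have their principal place of business in Zefley, not Yarport — every alternative fails. Fails.
  (d) The plaintiff resides in Cordora, which is not Yarport, so one alternative holds. Met.
  (e) The claim is a consumer claim, so this disjunct is met. Met.
Only condition (c) fails.

(c)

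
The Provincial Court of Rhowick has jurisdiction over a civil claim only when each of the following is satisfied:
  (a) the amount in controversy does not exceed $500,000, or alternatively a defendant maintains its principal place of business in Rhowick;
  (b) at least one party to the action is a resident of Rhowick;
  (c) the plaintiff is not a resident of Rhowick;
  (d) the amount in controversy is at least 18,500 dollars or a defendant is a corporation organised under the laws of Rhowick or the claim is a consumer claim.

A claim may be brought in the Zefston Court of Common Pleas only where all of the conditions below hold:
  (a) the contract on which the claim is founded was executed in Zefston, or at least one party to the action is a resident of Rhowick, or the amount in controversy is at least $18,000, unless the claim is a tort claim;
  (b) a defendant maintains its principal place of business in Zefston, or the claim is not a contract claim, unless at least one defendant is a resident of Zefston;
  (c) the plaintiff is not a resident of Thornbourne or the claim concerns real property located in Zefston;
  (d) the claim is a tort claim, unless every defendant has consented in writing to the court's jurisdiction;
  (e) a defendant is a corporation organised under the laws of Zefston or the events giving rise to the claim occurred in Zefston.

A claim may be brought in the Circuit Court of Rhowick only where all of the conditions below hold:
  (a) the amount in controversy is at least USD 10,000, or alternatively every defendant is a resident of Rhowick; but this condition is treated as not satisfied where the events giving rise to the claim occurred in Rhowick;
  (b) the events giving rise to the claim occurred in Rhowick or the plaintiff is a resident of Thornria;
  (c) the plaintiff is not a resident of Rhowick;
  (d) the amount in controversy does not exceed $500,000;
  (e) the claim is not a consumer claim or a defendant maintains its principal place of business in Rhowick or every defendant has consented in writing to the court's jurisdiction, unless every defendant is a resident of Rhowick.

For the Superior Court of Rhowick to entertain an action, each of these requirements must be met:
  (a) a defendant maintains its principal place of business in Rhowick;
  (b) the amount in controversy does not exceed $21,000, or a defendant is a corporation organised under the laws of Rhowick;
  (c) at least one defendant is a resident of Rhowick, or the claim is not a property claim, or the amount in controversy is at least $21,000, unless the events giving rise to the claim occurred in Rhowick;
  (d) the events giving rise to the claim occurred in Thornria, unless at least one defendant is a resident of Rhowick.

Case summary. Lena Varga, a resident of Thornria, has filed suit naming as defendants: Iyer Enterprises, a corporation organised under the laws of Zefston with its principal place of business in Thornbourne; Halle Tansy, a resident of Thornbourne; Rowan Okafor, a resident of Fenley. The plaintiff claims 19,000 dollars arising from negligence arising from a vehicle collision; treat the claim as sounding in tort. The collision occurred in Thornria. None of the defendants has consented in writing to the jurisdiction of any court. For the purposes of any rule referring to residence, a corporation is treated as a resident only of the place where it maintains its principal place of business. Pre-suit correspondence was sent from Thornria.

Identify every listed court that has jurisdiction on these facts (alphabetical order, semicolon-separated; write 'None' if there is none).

The Provincial Court of Rhowick:
  (a) The amount in controversy is USD 19,000, within the 500,000 dollars ceiling, which satisfies one of the alternatives. Condition met.
  (b) No party resides in Rhowick. Not met.
  (c) The plaintiff resides in Thornria, which is not Rhowick. Met.
  (d) The amount in controversy is $19,000, which meets the 18,500 dollars floor — that alternative is enough. Met.
  → No jurisdiction.
The Zefston Court of Common Pleas:
  (a) The amount in controversy is $19,000, which meets the USD 18,000 floor, so this disjunct is met. Condition met.
  (b) The claim is a tort claim, not a contract claim, which satisfies one of the alternatives. Condition met.
  (c) The plaintiff resides in Thornria, which is not Thornbourne, so one alternative holds. Satisfied.
  (d) The claim is a tort claim. Met.
  (e) Iyer Enterprises is organised under the laws of Zefston, so this disjunct is met. Met.
  → Every requirement is satisfied — jurisdiction.
The Circuit Court of Rhowick:
  (a) The amount in controversy is 19,000 dollars, which meets the 10,000 dollars floor, so this disjunct is met. The carve-out does not apply: the operative events occurred in Thornria, not Rhowick. Satisfied.
  (b) The plaintiff resides in Thornria, so this disjunct is met. Met.
  (c) The plaintiff resides in Thornria, which is not Rhowick. Met.
  (d) The amount in controversy is 19,000 dollars, within the USD 500,000 ceiling. Condition met.
  (e) The claim is a tort claim, not a consumer claim, so this disjunct is met. Satisfied.
  → Jurisdiction lies.
The Superior Court of Rhowick:
  (a) The corporate defendant(s) have their principal place of business in Thornbourne, not Rhowick. Fails.
  (b) The amount in controversy is USD 19,000, within the $21,000 ceiling — that alternative is enough. Satisfied.
  (c) The claim is a tort claim, not a property claim, so one alternative holds. Satisfied.
  (d) The operative events occurred in Thornria. Met.
  → At least one condition fails; no jurisdiction.

the Circuit Court of Rhowick; the Zefston Court of Common Pleas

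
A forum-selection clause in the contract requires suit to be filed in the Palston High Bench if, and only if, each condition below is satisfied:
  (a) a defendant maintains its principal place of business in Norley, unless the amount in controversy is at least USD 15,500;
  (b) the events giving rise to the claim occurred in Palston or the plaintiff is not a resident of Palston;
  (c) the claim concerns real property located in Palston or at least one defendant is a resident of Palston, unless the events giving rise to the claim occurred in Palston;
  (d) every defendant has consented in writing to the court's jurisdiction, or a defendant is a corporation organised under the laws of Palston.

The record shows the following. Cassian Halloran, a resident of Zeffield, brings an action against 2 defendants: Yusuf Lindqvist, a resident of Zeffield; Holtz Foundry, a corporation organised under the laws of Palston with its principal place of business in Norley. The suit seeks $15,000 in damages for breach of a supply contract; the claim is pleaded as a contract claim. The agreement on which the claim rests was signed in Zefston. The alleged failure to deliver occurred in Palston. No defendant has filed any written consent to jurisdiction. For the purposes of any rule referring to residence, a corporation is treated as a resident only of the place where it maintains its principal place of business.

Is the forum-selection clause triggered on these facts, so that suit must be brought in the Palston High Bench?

The Palston High Bench:
  (a) Holtz Foundry has its principal place of business in Norley. Satisfied.
  (b) The operative events occurred in Palston, so this disjunct is met. Condition met.
  (c) The claim does not concern real property; no defendant resides in Palston (they reside in Zeffield, Norley) — no alternative holds. But the operative events occurred in Palston, and the 'unless' clause therefore excuses the requirement. Met.
  (d) Holtz Foundry is organised under the laws of Palston, which satisfies one of the alternatives. Condition met.
  → Forum clause is triggered.

Yes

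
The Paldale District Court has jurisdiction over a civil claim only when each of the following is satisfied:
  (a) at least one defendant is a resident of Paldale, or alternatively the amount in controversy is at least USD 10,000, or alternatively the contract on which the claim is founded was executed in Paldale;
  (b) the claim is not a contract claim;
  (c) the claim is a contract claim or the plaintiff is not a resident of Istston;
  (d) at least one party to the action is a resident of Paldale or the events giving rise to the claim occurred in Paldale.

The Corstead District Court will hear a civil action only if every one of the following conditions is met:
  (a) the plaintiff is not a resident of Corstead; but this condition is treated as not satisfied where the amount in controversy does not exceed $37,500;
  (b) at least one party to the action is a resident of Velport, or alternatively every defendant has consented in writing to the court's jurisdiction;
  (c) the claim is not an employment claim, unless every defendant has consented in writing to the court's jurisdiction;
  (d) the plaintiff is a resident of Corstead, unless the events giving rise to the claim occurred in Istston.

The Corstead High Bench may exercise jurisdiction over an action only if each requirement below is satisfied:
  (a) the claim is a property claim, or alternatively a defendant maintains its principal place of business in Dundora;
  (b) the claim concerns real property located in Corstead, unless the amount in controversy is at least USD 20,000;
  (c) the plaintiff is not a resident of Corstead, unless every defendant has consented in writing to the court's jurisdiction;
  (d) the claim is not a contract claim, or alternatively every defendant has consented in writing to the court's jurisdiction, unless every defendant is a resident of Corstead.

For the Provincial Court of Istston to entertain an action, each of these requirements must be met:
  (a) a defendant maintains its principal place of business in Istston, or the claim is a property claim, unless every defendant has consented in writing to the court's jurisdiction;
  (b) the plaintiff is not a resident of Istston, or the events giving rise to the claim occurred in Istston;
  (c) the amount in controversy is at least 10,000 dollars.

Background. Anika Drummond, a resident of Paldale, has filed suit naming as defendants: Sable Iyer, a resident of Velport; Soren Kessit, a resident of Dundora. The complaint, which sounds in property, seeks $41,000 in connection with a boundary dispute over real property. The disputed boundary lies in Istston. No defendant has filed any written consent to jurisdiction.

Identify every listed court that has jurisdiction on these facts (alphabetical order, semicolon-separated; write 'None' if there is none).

The Paldale District Court:
  (a) The amount in controversy is USD 41,000, which meets the USD 10,000 floor, so this disjunct is met. Met.
  (b) The claim is a property claim, not a contract claim. Satisfied.
  (c) The plaintiff resides in Paldale, which is not Istston, which satisfies one of the alternatives. Condition met.
  (d) Anika Drummond resides in Paldale — that alternative is enough. Met.
  → Jurisdiction lies.
The Corstead District Court:
  (a) The plaintiff resides in Paldale, which is not Corstead. And the carve-out is inapplicable — the amount in controversy is $41,000, above the $37,500 ceiling. Condition met.
  (b) Sable Iyer resides in Velport — that alternative is enough. Met.
  (c) The claim is a property claim, not an employment claim. Met.
  (d) The plaintiff resides in Paldale, not Corstead. But the operative events occurred in Istston, and the 'unless' clause therefore excuses the requirement. Condition met.
  → Jurisdiction lies.
The Corstead High Bench:
  (a) The claim is a property claim — that alternative is enough. Satisfied.
  (b) The property lies in Istston, not Corstead. The proviso rescues it, though: the amount in controversy is USD 41,000, which meets the USD 20,000 floor. Met.
  (c) The plaintiff resides in Paldale, which is not Corstead. Met.
  (d) The claim is a property claim, not a contract claim, so one alternative holds. Satisfied.
  → The court has jurisdiction.
The Provincial Court of Istston:
  (a) The claim is a property claim, so one alternative holds. Satisfied.
  (b) The plaintiff resides in Paldale, which is not Istston — that alternative is enough. Met.
  (c) The amount in controversy is USD 41,000, which meets the 10,000 dollars floor. Met.
  → The court has jurisdiction.

the Corstead District Court; the Corstead High Bench; the Paldale District Court; the Provincial Court of Istston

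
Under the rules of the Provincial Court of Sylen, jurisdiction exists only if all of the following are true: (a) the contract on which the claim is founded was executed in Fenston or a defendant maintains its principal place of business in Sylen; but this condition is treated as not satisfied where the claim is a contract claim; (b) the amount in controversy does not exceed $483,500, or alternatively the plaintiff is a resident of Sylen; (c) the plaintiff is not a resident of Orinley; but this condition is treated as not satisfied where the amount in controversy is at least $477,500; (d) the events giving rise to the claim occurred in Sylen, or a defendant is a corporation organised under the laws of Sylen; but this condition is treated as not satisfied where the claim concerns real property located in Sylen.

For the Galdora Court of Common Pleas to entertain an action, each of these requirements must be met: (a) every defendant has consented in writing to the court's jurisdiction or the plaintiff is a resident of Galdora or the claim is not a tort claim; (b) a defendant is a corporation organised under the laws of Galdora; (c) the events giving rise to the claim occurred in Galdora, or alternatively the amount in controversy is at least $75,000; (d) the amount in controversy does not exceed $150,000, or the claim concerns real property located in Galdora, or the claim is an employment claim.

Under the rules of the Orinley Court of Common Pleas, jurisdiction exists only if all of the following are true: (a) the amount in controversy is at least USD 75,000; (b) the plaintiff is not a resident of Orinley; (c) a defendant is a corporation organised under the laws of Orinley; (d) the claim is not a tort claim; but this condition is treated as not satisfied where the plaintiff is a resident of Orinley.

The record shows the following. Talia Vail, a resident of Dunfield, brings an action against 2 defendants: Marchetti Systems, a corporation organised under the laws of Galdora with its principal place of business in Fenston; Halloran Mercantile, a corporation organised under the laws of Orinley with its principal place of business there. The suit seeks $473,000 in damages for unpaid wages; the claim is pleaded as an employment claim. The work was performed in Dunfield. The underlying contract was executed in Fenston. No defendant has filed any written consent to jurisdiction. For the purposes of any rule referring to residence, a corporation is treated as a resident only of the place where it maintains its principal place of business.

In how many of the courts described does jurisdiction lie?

2

The Provincial Court of Sylen:
  (a) The contract was executed in Fenston, so one alternative holds. And the carve-out is inapplicable — the claim is an employment claim, not a contract claim. Satisfied.
  (b) The amount in controversy is 473,000 dollars, within the USD 483,500 ceiling — that alternative is enough. Met.
  (c) The plaintiff resides in Dunfield, which is not Orinley. The exception is not triggered, since the amount in controversy is $473,000, below the $477,500 floor. Met.
  (d) The operative events occurred in Dunfield, not Sylen; the corporate defendant(s) are organised in Galdora, Orinley, not Sylen — every alternative fails. Not satisfied.
  → No jurisdiction.
The Galdora Court of Common Pleas:
  (a) The claim is an employment claim, not a tort claim — that alternative is enough. Condition met.
  (b) Marchetti Systems is organised under the laws of Galdora. Condition met.
  (c) The amount in controversy is USD 473,000, which meets the USD 75,000 floor, which satisfies one of the alternatives. Met.
  (d) The claim is an employment claim — that alternative is enough. Condition met.
  → Every requirement is satisfied — jurisdiction.
The Orinley Court of Common Pleas:
  (a) The amount in controversy is 473,000 dollars, which meets the $75,000 floor. Met.
  (b) The plaintiff resides in Dunfield, which is not Orinley. Met.
  (c) Halloran Mercantile is organised under the laws of Orinley. Satisfied.
  (d) The claim is an employment claim, not a tort claim. The carve-out does not apply: the plaintiff resides in Dunfield, not Orinley. Met.
  → All conditions met; jurisdiction exists.
Courts with jurisdiction: the Galdora Court of Common Pleas, the Orinley Court of Common Pleas — 2 in total.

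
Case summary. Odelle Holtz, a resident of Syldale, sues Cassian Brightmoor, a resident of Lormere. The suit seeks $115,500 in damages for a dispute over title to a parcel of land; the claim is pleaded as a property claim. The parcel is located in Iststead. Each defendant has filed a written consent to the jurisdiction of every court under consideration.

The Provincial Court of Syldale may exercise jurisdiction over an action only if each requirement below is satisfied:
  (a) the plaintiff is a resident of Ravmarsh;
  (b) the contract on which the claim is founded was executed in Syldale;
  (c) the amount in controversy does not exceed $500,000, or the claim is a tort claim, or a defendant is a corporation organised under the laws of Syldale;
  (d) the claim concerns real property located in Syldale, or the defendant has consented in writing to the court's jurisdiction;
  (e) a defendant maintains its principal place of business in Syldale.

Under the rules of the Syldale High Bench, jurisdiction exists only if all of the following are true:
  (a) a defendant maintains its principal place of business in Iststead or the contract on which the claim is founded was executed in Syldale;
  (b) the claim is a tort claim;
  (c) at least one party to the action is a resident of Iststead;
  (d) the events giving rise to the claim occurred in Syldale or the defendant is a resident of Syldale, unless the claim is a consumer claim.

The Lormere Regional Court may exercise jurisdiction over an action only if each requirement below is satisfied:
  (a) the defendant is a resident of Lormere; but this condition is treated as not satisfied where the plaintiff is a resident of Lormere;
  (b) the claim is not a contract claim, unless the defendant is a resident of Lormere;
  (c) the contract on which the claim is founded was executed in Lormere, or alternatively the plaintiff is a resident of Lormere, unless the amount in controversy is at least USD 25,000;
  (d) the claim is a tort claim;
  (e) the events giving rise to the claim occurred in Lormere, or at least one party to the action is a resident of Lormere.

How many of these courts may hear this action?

0

The Provincial Court of Syldale:
  (a) The plaintiff resides in Syldale, not Ravmarsh. Not met.
  (b) No contract (and hence no place of execution) is alleged. Condition not met.
  (c) The amount in controversy is $115,500, within the $500,000 ceiling — that alternative is enough. Satisfied.
  (d) Every defendant has filed written consent, so one alternative holds. Satisfied.
  (e) No defendant is a corporation. Fails.
  → At least one condition fails; no jurisdiction.
The Syldale High Bench:
  (a) No defendant is a corporation; no contract (and hence no place of execution) is alleged — every alternative fails. Fails.
  (b) The claim is a property claim, not a tort claim. Not satisfied.
  (c) No party resides in Iststead. Condition not met.
  (d) The operative events occurred in Iststead, not Syldale; the defendant resides in Lormere, not Syldale — none of the alternatives is met. Nor does the 'unless' clause help: the claim is a property claim, not a consumer claim. Fails.
  → No jurisdiction.
The Lormere Regional Court:
  (a) The defendant resides in Lormere. The carve-out does not apply: the plaintiff resides in Syldale, not Lormere. Satisfied.
  (b) The claim is a property claim, not a contract claim. Satisfied.
  (c) No contract (and hence no place of execution) is alleged; the plaintiff resides in Syldale, not Lormere — every alternative fails. But the amount in controversy is $115,500, which meets the USD 25,000 floor, and the 'unless' clause therefore excuses the requirement. Met.
  (d) The claim is a property claim, not a tort claim. Fails.
  (e) Cassian Brightmoor resides in Lormere, which satisfies one of the alternatives. Condition met.
  → No jurisdiction.
No court satisfies all of its conditions.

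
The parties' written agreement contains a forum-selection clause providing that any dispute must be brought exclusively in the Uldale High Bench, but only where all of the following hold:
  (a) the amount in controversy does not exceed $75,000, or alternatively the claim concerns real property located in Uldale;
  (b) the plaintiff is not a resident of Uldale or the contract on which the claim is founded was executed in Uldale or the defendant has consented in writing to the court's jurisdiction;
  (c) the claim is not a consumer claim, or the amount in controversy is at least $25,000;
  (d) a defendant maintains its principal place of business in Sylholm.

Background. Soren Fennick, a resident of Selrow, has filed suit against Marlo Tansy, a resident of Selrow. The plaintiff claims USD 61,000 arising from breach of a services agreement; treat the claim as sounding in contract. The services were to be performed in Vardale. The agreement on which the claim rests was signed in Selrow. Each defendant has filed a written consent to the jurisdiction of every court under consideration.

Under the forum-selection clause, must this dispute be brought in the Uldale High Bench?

No

The Uldale High Bench:
  (a) The amount in controversy is USD 61,000, within the $75,000 ceiling — that alternative is enough. Met.
  (b) The plaintiff resides in Selrow, which is not Uldale, so one alternative holds. Condition met.
  (c) The claim is a contract claim, not a consumer claim — that alternative is enough. Condition met.
  (d) No defendant is a corporation. Not met.
  → The clause does not apply.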